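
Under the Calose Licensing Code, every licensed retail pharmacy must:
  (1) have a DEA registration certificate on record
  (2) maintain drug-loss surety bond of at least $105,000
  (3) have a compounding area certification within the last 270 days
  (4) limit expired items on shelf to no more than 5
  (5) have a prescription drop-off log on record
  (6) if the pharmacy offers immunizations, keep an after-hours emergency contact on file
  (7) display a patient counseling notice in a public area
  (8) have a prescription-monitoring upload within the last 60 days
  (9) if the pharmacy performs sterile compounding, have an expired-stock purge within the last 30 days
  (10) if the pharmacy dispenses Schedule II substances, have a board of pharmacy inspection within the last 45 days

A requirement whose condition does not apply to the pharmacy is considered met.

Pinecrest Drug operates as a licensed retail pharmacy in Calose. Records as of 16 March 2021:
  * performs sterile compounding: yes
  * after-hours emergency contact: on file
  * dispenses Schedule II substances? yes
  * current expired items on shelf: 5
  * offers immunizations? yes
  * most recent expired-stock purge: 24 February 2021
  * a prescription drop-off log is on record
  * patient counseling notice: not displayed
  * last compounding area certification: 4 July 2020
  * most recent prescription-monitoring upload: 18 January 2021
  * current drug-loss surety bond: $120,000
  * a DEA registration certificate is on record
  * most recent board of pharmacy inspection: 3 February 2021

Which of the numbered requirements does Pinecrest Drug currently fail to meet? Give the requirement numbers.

1. DEA registration certificate present → met
2. drug-loss surety bond $120,000 ≥ $105,000 → met
3. compounding area certification 255 days ago vs limit 270 → met
4. expired items on shelf 5 ≤ 5 → met
5. prescription drop-off log present → met
6. condition 'offers immunizations' holds; after-hours emergency contact present → met
7. patient counseling notice absent → not met
8. prescription-monitoring upload 57 days ago vs limit 60 → met
9. condition 'performs sterile compounding' holds; expired-stock purge 20 days ago vs limit 30 → met
10. condition 'dispenses Schedule II substances' holds; board of pharmacy inspection 41 days ago vs limit 45 → met
Not met: 7

7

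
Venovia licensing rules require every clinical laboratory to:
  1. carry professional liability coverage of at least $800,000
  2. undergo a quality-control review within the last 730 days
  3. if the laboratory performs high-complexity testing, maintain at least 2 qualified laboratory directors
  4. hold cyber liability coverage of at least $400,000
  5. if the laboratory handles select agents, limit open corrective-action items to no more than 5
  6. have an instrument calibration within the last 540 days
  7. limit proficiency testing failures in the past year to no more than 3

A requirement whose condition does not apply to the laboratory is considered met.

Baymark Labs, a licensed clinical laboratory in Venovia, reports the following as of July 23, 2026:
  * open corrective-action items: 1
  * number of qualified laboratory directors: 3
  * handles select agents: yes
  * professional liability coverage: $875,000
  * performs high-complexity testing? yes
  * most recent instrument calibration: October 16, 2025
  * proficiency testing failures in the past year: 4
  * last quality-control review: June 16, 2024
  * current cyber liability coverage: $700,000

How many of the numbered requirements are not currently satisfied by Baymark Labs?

1. professional liability coverage $875,000 ≥ $800,000 → met
2. quality-control review 767 days ago vs limit 730 → not met
3. condition 'performs high-complexity testing' holds; qualified laboratory directors 3 ≥ 2 → met
4. cyber liability coverage $700,000 ≥ $400,000 → met
5. condition 'handles select agents' holds; open corrective-action items 1 ≤ 5 → met
6. instrument calibration 280 days ago vs limit 540 → met
7. proficiency testing failures in the past year 4 > 3 → not met
Not met: 2 of 7

2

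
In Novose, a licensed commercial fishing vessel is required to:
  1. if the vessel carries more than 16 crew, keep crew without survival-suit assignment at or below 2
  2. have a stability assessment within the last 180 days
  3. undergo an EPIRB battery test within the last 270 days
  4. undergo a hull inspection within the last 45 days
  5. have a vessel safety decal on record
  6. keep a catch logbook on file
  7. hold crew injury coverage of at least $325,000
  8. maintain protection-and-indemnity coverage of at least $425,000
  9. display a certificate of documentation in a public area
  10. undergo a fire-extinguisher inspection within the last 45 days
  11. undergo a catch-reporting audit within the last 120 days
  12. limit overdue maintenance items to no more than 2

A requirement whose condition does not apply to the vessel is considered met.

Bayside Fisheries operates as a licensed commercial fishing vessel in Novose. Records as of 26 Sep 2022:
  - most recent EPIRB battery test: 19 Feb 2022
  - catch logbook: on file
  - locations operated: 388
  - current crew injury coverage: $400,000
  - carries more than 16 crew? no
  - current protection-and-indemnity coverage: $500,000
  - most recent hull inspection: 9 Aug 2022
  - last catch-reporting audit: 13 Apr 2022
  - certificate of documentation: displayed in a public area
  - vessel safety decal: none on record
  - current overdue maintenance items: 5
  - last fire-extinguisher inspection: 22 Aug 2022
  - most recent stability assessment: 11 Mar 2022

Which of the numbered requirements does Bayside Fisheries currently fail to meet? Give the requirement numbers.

1. condition 'carries more than 16 crew' does not hold → requirement n/a → met
2. stability assessment 199 days ago vs limit 180 → not met
3. EPIRB battery test 219 days ago vs limit 270 → met
4. hull inspection 48 days ago vs limit 45 → not met
5. vessel safety decal absent → not met
6. catch logbook present → met
7. crew injury coverage $400,000 ≥ $325,000 → met
8. protection-and-indemnity coverage $500,000 ≥ $425,000 → met
9. certificate of documentation present → met
10. fire-extinguisher inspection 35 days ago vs limit 45 → met
11. catch-reporting audit 166 days ago vs limit 120 → not met
12. overdue maintenance items 5 > 2 → not met
Not met: 2, 4, 5, 11, 12

2, 4, 5, 11, 12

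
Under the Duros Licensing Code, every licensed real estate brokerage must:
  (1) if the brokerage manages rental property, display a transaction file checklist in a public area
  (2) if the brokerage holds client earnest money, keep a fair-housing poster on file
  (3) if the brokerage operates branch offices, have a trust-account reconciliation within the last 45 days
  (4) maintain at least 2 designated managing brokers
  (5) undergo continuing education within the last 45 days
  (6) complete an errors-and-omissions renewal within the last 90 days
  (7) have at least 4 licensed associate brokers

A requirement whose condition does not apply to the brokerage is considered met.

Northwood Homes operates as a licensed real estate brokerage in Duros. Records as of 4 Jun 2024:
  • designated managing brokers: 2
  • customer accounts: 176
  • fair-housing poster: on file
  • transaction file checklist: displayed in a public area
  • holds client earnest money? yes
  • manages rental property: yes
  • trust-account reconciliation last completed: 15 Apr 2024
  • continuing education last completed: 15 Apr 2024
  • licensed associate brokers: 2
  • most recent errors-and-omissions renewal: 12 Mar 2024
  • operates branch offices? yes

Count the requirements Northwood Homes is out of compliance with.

3

1. condition 'manages rental property' holds; transaction file checklist present → met
2. condition 'holds client earnest money' holds; fair-housing poster present → met
3. condition 'operates branch offices' holds; trust-account reconciliation 50 days ago vs limit 45 → not met
4. designated managing brokers 2 ≥ 2 → met
5. continuing education 50 days ago vs limit 45 → not met
6. errors-and-omissions renewal 84 days ago vs limit 90 → met
7. licensed associate brokers 2 < 4 → not met
Not met: 3 of 7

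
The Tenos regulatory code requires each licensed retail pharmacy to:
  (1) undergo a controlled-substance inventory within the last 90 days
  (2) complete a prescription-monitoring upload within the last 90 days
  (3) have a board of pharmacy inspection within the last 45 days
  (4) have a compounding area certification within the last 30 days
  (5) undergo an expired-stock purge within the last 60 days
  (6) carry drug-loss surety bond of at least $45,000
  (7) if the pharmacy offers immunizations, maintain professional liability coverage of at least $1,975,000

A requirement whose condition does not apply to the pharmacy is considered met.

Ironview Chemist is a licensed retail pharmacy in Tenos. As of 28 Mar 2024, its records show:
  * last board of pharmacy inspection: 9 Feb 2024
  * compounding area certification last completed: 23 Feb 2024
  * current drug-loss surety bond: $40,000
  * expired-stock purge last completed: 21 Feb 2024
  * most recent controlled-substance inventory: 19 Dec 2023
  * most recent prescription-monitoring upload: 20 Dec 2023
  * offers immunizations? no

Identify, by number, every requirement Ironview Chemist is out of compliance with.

1. controlled-substance inventory 100 days ago vs limit 90 → not met
2. prescription-monitoring upload 99 days ago vs limit 90 → not met
3. board of pharmacy inspection 48 days ago vs limit 45 → not met
4. compounding area certification 34 days ago vs limit 30 → not met
5. expired-stock purge 36 days ago vs limit 60 → met
6. drug-loss surety bond $40,000 < $45,000 → not met
7. condition 'offers immunizations' does not hold → requirement n/a → met
Not met: 1, 2, 3, 4, 6

1, 2, 3, 4, 6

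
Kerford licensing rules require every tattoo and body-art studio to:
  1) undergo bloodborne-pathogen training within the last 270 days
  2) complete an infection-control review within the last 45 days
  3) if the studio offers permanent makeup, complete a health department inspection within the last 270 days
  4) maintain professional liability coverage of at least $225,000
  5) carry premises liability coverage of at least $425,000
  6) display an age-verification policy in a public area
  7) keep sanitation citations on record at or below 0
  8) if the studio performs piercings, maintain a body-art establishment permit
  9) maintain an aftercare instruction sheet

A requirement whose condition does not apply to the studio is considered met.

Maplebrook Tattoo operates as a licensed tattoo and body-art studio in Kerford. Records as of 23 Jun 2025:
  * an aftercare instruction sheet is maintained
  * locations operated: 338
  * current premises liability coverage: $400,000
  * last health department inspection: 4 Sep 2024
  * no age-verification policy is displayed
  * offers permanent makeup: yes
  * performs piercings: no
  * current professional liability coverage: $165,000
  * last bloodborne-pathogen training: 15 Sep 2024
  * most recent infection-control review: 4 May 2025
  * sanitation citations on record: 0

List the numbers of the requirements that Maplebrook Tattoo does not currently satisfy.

1, 2, 3, 4, 5, 6

1. bloodborne-pathogen training 281 days ago vs limit 270 → not met
2. infection-control review 50 days ago vs limit 45 → not met
3. condition 'offers permanent makeup' holds; health department inspection 292 days ago vs limit 270 → not met
4. professional liability coverage $165,000 < $225,000 → not met
5. premises liability coverage $400,000 < $425,000 → not met
6. age-verification policy absent → not met
7. sanitation citations on record 0 ≤ 0 → met
8. condition 'performs piercings' does not hold → requirement n/a → met
9. aftercare instruction sheet present → met
Not met: 1, 2, 3, 4, 5, 6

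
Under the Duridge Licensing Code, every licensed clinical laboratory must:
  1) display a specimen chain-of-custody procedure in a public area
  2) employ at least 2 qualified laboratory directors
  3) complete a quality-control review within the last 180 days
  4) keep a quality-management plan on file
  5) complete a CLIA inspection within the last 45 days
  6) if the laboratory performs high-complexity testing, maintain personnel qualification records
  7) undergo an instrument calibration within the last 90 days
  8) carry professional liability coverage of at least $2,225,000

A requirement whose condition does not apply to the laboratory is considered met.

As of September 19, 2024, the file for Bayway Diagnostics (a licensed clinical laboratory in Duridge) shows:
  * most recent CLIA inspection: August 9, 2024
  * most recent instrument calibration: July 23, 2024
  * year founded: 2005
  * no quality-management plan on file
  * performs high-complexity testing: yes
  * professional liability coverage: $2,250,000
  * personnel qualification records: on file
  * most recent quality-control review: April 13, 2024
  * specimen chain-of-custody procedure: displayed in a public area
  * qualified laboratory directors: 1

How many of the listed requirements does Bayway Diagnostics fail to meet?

2

1. specimen chain-of-custody procedure present → met
2. qualified laboratory directors 1 < 2 → not met
3. quality-control review 159 days ago vs limit 180 → met
4. quality-management plan absent → not met
5. CLIA inspection 41 days ago vs limit 45 → met
6. condition 'performs high-complexity testing' holds; personnel qualification records present → met
7. instrument calibration 58 days ago vs limit 90 → met
8. professional liability coverage $2,250,000 ≥ $2,225,000 → met
Not met: 2 of 8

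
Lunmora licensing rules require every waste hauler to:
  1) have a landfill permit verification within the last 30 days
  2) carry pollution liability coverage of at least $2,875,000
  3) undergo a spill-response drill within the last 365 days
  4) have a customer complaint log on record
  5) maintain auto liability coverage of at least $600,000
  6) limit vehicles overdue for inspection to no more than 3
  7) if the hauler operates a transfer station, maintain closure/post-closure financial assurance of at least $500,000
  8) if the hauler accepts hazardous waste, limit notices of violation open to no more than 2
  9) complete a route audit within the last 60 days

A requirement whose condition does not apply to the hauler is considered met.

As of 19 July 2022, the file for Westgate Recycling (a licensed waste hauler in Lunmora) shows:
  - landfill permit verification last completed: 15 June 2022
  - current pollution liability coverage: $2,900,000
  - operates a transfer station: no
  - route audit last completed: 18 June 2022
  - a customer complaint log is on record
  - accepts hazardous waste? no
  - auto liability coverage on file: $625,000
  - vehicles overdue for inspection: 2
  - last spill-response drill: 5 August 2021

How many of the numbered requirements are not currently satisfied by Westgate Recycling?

1

1. landfill permit verification 34 days ago vs limit 30 → not met
2. pollution liability coverage $2,900,000 ≥ $2,875,000 → met
3. spill-response drill 348 days ago vs limit 365 → met
4. customer complaint log present → met
5. auto liability coverage $625,000 ≥ $600,000 → met
6. vehicles overdue for inspection 2 ≤ 3 → met
7. condition 'operates a transfer station' does not hold → requirement n/a → met
8. condition 'accepts hazardous waste' does not hold → requirement n/a → met
9. route audit 31 days ago vs limit 60 → met
Not met: 1 of 9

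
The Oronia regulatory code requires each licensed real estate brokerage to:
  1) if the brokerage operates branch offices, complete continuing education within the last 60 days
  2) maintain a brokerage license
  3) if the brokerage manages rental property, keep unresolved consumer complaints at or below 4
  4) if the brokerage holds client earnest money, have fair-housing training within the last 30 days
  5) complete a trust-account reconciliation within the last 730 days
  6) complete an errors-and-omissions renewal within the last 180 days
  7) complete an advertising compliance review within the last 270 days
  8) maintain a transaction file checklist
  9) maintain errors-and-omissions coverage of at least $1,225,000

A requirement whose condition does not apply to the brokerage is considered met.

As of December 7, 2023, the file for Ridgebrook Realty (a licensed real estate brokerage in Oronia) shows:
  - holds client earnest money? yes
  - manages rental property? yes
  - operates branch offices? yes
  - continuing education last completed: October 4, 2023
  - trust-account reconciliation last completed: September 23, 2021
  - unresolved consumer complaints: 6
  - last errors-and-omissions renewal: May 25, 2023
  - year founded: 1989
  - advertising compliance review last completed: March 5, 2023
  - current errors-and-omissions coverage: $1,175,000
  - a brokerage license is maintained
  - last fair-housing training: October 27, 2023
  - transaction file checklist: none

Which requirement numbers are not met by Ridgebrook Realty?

1, 3, 4, 5, 6, 7, 8, 9

1. condition 'operates branch offices' holds; continuing education 64 days ago vs limit 60 → not met
2. brokerage license present → met
3. condition 'manages rental property' holds; unresolved consumer complaints 6 > 4 → not met
4. condition 'holds client earnest money' holds; fair-housing training 41 days ago vs limit 30 → not met
5. trust-account reconciliation 805 days ago vs limit 730 → not met
6. errors-and-omissions renewal 196 days ago vs limit 180 → not met
7. advertising compliance review 277 days ago vs limit 270 → not met
8. transaction file checklist absent → not met
9. errors-and-omissions coverage $1,175,000 < $1,225,000 → not met
Not met: 1, 3, 4, 5, 6, 7, 8, 9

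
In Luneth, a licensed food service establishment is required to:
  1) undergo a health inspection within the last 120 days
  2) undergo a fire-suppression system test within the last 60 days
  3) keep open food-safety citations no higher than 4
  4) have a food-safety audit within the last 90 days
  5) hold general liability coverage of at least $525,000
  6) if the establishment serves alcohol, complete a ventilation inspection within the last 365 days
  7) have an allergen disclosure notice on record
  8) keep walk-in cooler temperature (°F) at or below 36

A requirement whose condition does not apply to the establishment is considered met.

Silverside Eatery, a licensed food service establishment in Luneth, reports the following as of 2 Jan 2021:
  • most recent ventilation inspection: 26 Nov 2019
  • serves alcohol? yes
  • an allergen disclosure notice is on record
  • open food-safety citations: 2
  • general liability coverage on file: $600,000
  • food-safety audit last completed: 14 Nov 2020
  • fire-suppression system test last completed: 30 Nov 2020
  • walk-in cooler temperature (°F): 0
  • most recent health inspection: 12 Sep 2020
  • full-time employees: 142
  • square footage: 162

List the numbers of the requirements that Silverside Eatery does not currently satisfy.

1. health inspection 112 days ago vs limit 120 → met
2. fire-suppression system test 33 days ago vs limit 60 → met
3. open food-safety citations 2 ≤ 4 → met
4. food-safety audit 49 days ago vs limit 90 → met
5. general liability coverage $600,000 ≥ $525,000 → met
6. condition 'serves alcohol' holds; ventilation inspection 403 days ago vs limit 365 → not met
7. allergen disclosure notice present → met
8. walk-in cooler temperature (°F) 0 ≤ 36 → met
Not met: 6

6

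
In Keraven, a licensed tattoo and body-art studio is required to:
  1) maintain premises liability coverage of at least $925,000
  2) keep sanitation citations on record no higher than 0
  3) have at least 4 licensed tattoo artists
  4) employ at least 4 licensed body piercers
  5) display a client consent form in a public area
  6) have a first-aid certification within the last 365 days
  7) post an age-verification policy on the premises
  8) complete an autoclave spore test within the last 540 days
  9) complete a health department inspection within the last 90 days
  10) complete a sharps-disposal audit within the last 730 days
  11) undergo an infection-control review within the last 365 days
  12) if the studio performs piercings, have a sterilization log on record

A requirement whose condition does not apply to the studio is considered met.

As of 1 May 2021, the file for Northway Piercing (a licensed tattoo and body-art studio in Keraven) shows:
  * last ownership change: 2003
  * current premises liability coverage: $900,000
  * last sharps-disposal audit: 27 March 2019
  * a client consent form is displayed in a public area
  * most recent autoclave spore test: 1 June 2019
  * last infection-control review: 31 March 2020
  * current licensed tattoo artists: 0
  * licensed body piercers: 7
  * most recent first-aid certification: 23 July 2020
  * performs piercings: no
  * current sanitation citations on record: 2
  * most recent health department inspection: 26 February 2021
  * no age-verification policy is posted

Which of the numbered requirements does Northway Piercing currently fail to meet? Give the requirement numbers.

1. premises liability coverage $900,000 < $925,000 → not met
2. sanitation citations on record 2 > 0 → not met
3. licensed tattoo artists 0 < 4 → not met
4. licensed body piercers 7 ≥ 4 → met
5. client consent form present → met
6. first-aid certification 282 days ago vs limit 365 → met
7. age-verification policy absent → not met
8. autoclave spore test 700 days ago vs limit 540 → not met
9. health department inspection 64 days ago vs limit 90 → met
10. sharps-disposal audit 766 days ago vs limit 730 → not met
11. infection-control review 396 days ago vs limit 365 → not met
12. condition 'performs piercings' does not hold → requirement n/a → met
Not met: 1, 2, 3, 7, 8, 10, 11

1, 2, 3, 7, 8, 10, 11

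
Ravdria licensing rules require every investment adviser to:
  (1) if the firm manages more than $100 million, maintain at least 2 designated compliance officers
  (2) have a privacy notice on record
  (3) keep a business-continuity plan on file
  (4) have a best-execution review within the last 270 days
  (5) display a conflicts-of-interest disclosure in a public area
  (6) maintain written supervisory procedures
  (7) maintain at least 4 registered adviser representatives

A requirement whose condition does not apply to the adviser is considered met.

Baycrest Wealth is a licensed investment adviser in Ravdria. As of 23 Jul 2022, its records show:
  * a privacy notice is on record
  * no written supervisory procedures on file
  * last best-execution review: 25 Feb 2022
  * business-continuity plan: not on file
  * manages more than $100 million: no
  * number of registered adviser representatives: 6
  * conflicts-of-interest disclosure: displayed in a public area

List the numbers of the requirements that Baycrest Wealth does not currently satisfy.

3, 6

1. condition 'manages more than $100 million' does not hold → requirement n/a → met
2. privacy notice present → met
3. business-continuity plan absent → not met
4. best-execution review 148 days ago vs limit 270 → met
5. conflicts-of-interest disclosure present → met
6. written supervisory procedures absent → not met
7. registered adviser representatives 6 ≥ 4 → met
Not met: 3, 6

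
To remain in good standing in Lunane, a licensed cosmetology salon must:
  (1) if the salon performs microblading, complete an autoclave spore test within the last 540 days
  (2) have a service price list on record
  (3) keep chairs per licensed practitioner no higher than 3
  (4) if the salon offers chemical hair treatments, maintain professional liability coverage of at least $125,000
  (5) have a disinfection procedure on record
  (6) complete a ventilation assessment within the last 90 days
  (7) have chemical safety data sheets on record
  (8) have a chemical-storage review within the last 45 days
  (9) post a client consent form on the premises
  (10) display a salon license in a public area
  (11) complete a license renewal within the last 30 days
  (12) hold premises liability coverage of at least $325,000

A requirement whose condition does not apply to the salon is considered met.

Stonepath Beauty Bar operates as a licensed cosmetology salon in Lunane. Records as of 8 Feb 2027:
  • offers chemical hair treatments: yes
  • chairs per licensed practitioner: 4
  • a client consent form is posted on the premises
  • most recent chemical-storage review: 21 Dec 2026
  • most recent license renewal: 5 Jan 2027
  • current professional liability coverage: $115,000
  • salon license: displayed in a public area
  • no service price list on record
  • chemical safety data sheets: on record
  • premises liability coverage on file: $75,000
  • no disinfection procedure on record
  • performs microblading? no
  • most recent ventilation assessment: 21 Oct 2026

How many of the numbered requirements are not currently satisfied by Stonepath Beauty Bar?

8

1. condition 'performs microblading' does not hold → requirement n/a → met
2. service price list absent → not met
3. chairs per licensed practitioner 4 > 3 → not met
4. condition 'offers chemical hair treatments' holds; professional liability coverage $115,000 < $125,000 → not met
5. disinfection procedure absent → not met
6. ventilation assessment 110 days ago vs limit 90 → not met
7. chemical safety data sheets present → met
8. chemical-storage review 49 days ago vs limit 45 → not met
9. client consent form present → met
10. salon license present → met
11. license renewal 34 days ago vs limit 30 → not met
12. premises liability coverage $75,000 < $325,000 → not met
Not met: 8 of 12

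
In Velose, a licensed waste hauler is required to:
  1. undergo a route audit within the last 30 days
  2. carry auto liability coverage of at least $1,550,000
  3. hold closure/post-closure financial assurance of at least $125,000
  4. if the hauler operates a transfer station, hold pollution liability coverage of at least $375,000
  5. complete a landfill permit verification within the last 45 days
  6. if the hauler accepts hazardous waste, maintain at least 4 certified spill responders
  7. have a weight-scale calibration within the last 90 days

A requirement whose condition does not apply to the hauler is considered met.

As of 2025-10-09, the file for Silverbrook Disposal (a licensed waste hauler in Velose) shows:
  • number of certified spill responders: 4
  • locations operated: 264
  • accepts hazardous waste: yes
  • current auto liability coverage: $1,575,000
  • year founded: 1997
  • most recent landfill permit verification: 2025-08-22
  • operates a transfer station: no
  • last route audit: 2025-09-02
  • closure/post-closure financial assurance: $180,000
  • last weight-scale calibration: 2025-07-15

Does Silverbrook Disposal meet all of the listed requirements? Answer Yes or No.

1. route audit 37 days ago vs limit 30 → not met
2. auto liability coverage $1,575,000 ≥ $1,550,000 → met
3. closure/post-closure financial assurance $180,000 ≥ $125,000 → met
4. condition 'operates a transfer station' does not hold → requirement n/a → met
5. landfill permit verification 48 days ago vs limit 45 → not met
6. condition 'accepts hazardous waste' holds; certified spill responders 4 ≥ 4 → met
7. weight-scale calibration 86 days ago vs limit 90 → met
Not met: 1, 5

No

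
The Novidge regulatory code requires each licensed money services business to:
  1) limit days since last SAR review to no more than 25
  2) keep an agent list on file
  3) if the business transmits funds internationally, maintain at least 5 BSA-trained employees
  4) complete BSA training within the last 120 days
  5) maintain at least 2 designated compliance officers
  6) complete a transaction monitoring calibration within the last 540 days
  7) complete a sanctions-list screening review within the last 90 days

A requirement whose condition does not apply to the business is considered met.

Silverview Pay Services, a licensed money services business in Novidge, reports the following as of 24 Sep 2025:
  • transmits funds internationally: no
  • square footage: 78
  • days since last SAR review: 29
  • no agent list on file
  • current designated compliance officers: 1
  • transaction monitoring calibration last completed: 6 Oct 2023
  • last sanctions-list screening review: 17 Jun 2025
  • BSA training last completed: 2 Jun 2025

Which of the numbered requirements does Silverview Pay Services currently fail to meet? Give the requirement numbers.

1. days since last SAR review 29 > 25 → not met
2. agent list absent → not met
3. condition 'transmits funds internationally' does not hold → requirement n/a → met
4. BSA training 114 days ago vs limit 120 → met
5. designated compliance officers 1 < 2 → not met
6. transaction monitoring calibration 719 days ago vs limit 540 → not met
7. sanctions-list screening review 99 days ago vs limit 90 → not met
Not met: 1, 2, 5, 6, 7

1, 2, 5, 6, 7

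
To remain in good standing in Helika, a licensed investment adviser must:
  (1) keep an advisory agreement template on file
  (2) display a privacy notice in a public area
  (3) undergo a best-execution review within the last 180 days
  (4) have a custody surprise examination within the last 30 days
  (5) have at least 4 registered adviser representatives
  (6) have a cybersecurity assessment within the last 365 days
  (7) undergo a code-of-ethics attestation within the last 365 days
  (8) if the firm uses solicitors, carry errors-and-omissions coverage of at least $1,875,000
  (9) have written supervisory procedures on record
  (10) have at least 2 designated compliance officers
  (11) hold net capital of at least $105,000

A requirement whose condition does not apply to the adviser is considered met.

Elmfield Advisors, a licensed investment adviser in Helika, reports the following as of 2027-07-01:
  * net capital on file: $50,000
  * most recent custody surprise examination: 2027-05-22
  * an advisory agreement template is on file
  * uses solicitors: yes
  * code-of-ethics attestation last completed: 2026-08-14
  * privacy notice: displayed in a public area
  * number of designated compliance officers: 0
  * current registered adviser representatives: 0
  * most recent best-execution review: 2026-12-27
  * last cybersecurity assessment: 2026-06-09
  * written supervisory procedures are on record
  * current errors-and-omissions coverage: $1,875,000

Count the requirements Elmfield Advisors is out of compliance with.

1. advisory agreement template present → met
2. privacy notice present → met
3. best-execution review 186 days ago vs limit 180 → not met
4. custody surprise examination 40 days ago vs limit 30 → not met
5. registered adviser representatives 0 < 4 → not met
6. cybersecurity assessment 387 days ago vs limit 365 → not met
7. code-of-ethics attestation 321 days ago vs limit 365 → met
8. condition 'uses solicitors' holds; errors-and-omissions coverage $1,875,000 ≥ $1,875,000 → met
9. written supervisory procedures present → met
10. designated compliance officers 0 < 2 → not met
11. net capital $50,000 < $105,000 → not met
Not met: 6 of 11

6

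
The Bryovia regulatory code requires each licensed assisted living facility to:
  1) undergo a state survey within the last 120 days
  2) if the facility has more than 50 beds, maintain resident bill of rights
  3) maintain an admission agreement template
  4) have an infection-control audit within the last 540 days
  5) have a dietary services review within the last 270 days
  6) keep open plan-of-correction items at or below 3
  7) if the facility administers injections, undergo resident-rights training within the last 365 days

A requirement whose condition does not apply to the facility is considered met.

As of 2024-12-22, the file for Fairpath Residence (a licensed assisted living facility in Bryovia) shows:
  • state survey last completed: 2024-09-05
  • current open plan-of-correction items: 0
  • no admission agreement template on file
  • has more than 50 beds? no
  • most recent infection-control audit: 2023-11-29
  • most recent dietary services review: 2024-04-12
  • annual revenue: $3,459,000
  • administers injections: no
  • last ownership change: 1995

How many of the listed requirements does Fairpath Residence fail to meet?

1

1. state survey 108 days ago vs limit 120 → met
2. condition 'has more than 50 beds' does not hold → requirement n/a → met
3. admission agreement template absent → not met
4. infection-control audit 389 days ago vs limit 540 → met
5. dietary services review 254 days ago vs limit 270 → met
6. open plan-of-correction items 0 ≤ 3 → met
7. condition 'administers injections' does not hold → requirement n/a → met
Not met: 1 of 7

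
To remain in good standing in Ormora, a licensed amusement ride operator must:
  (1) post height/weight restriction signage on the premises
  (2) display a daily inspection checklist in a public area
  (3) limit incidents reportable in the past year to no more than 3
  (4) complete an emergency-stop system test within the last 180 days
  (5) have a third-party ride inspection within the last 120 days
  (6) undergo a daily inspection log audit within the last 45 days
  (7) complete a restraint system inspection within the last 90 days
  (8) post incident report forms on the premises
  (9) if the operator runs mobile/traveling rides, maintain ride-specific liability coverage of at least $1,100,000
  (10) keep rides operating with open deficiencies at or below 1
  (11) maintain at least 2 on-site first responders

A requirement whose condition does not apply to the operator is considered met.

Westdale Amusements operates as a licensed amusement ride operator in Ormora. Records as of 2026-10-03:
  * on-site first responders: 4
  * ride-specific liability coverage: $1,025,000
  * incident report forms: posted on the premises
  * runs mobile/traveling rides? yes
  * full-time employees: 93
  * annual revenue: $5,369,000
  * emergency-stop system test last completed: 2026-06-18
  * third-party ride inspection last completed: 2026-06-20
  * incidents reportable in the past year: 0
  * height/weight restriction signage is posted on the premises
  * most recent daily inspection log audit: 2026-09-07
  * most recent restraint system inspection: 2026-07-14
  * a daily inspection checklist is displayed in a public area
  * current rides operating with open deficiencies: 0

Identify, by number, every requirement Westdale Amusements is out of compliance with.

9

1. height/weight restriction signage present → met
2. daily inspection checklist present → met
3. incidents reportable in the past year 0 ≤ 3 → met
4. emergency-stop system test 107 days ago vs limit 180 → met
5. third-party ride inspection 105 days ago vs limit 120 → met
6. daily inspection log audit 26 days ago vs limit 45 → met
7. restraint system inspection 81 days ago vs limit 90 → met
8. incident report forms present → met
9. condition 'runs mobile/traveling rides' holds; ride-specific liability coverage $1,025,000 < $1,100,000 → not met
10. rides operating with open deficiencies 0 ≤ 1 → met
11. on-site first responders 4 ≥ 2 → met
Not met: 9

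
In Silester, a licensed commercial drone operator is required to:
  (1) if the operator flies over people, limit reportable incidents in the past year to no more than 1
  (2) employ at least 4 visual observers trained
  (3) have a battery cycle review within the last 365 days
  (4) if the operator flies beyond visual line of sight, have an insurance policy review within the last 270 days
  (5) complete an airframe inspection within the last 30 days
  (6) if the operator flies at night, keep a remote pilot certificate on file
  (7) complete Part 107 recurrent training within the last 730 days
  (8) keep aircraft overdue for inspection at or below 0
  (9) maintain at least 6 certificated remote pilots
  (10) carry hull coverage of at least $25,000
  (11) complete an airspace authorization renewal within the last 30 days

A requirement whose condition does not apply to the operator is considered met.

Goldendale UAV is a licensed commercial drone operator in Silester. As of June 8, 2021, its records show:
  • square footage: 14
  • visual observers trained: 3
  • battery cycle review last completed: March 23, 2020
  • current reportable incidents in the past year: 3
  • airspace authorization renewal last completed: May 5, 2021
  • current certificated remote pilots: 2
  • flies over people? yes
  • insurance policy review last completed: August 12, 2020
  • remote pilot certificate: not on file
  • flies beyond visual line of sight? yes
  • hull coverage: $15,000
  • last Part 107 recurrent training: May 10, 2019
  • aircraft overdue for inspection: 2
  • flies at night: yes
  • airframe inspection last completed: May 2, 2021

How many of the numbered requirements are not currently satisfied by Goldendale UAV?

1. condition 'flies over people' holds; reportable incidents in the past year 3 > 1 → not met
2. visual observers trained 3 < 4 → not met
3. battery cycle review 442 days ago vs limit 365 → not met
4. condition 'flies beyond visual line of sight' holds; insurance policy review 300 days ago vs limit 270 → not met
5. airframe inspection 37 days ago vs limit 30 → not met
6. condition 'flies at night' holds; remote pilot certificate absent → not met
7. Part 107 recurrent training 760 days ago vs limit 730 → not met
8. aircraft overdue for inspection 2 > 0 → not met
9. certificated remote pilots 2 < 6 → not met
10. hull coverage $15,000 < $25,000 → not met
11. airspace authorization renewal 34 days ago vs limit 30 → not met
Not met: 11 of 11

11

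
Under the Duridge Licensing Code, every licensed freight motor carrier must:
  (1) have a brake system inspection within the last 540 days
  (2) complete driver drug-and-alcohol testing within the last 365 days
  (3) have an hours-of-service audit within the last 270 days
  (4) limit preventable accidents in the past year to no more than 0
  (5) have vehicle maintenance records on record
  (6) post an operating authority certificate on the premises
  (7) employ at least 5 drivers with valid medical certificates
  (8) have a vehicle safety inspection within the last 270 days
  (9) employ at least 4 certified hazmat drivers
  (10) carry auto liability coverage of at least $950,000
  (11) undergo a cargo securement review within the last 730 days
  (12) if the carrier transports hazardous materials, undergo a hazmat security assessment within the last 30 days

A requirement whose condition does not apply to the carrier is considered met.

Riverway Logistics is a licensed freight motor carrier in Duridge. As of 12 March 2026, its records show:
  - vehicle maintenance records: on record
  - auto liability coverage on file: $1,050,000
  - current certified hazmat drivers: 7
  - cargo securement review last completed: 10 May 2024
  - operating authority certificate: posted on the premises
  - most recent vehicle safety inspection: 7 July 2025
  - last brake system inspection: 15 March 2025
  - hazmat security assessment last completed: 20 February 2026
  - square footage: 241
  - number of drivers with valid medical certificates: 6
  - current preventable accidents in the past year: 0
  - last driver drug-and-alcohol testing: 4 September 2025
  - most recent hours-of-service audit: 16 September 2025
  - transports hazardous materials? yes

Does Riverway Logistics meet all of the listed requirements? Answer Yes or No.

Yes

1. brake system inspection 362 days ago vs limit 540 → met
2. driver drug-and-alcohol testing 189 days ago vs limit 365 → met
3. hours-of-service audit 177 days ago vs limit 270 → met
4. preventable accidents in the past year 0 ≤ 0 → met
5. vehicle maintenance records present → met
6. operating authority certificate present → met
7. drivers with valid medical certificates 6 ≥ 5 → met
8. vehicle safety inspection 248 days ago vs limit 270 → met
9. certified hazmat drivers 7 ≥ 4 → met
10. auto liability coverage $1,050,000 ≥ $950,000 → met
11. cargo securement review 671 days ago vs limit 730 → met
12. condition 'transports hazardous materials' holds; hazmat security assessment 20 days ago vs limit 30 → met
All met.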